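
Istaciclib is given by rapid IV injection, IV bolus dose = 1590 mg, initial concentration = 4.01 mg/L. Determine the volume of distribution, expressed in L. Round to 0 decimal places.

397 L

Vd = Dose / C₀ = 1590 / 4.01 = 396.5 L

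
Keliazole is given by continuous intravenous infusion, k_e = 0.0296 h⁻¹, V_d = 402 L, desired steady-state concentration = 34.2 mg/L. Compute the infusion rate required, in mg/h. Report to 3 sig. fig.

407 mg/h

CL = k × Vd = 0.02960 × 402 = 11.90 L/h
At steady state, infusion rate R₀ = Css × CL = 34.2 × 11.90 = 407.0 mg/h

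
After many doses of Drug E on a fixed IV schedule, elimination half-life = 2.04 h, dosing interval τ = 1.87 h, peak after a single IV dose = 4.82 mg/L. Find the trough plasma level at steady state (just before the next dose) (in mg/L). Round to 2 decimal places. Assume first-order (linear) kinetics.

k = ln2 / t½ = 0.693147 / 2.04 = 0.3398 h⁻¹
e^(−kτ) = e^(−0.3398 × 1.87) = 0.5297
Accumulation ratio R = 1 / (1 − e^(−kτ)) = 1 / (1 − 0.5297) = 2.126
Steady-state trough = C₀ × R × e^(−kτ) = 4.82 × 2.126 × 0.5297 = 5.428 mg/L

5.43 mg/L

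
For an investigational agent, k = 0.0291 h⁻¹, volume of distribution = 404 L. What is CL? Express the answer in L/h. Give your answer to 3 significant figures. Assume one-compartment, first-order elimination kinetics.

11.8 L/h

CL = k × Vd = 0.0291 × 404 = 11.76 L/h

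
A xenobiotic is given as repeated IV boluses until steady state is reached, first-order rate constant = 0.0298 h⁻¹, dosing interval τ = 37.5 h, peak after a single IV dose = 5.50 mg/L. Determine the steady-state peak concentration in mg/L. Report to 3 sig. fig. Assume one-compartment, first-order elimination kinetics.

e^(−kτ) = e^(−0.02980 × 37.5) = 0.3271
Accumulation ratio R = 1 / (1 − e^(−kτ)) = 1 / (1 − 0.3271) = 1.486
Steady-state peak = C₀ × R = 5.50 × 1.486 = 8.173 mg/L

8.17 mg/L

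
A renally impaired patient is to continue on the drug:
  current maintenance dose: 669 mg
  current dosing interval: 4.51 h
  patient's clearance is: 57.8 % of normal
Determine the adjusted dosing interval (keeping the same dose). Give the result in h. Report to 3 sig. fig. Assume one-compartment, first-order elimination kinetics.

7.80 h

To keep the same average steady-state level, dosing rate must scale with clearance.
CL ratio = 57.8 / 100 = 0.5780
New interval (same dose) = 4.51 / 0.5780 = 7.803 h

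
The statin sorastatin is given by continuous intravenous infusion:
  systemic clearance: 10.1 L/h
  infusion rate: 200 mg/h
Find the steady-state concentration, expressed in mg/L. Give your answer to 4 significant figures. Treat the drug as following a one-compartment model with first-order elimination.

At steady state Css = R₀ / CL = 200 / 10.10 = 19.80 mg/L

19.80 mg/L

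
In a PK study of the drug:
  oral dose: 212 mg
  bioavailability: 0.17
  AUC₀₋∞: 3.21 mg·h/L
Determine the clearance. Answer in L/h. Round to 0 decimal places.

CL = F·Dose / AUC = 0.17 × 212 / 3.21 = 11.23 L/h

11 L/h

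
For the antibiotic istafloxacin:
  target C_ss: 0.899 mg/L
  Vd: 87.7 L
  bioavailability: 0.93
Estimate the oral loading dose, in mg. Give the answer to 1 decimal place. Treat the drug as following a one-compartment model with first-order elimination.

84.8 mg

LD = Css × Vd / F = 0.899 × 87.7 / 0.93 = 84.78 mg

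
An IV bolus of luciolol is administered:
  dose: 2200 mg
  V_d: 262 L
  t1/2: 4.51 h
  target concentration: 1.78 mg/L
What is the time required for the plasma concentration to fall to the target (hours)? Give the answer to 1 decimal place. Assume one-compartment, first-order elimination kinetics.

C₀ = Dose / Vd = 2200 / 262 = 8.397 mg/L
k = ln2 / t½ = 0.693147 / 4.51 = 0.1537 h⁻¹
t = ln(C₀ / C) / k = ln(8.397 / 1.78) / 0.1537
  = ln(4.717) / 0.1537 = 1.551 / 0.1537 = 10.09 h

10.1 h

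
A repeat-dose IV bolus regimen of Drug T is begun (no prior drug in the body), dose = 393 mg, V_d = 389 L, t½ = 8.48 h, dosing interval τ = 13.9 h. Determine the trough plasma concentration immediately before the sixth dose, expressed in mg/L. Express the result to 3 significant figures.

0.476 mg/L

C₀ per dose = Dose / Vd = 393 / 389 = 1.010 mg/L
k = ln2 / t½ = 0.693147 / 8.48 = 0.08174 h⁻¹
Fraction remaining after one interval: r = e^(−kτ) = e^(−0.08174 × 13.9) = 0.3210
Before dose 6, 5 doses have been given (aged 1τ, 2τ, 3τ, 4τ, 5τ).
C_trough = C₀ × (r + r² + … + r^5) = C₀ × r(1−r^5)/(1−r)
        = 1.010 × 0.3210 × (1 − 0.003408) / (1 − 0.3210) = 0.4759 mg/L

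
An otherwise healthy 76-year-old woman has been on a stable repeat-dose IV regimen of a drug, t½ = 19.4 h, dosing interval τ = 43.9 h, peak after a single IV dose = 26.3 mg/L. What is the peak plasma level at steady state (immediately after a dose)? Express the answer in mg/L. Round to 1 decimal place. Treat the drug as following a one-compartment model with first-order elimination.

k = ln2 / t½ = 0.693147 / 19.4 = 0.03573 h⁻¹
e^(−kτ) = e^(−0.03573 × 43.9) = 0.2083
Accumulation ratio R = 1 / (1 − e^(−kτ)) = 1 / (1 − 0.2083) = 1.263
Steady-state peak = C₀ × R = 26.3 × 1.263 = 33.22 mg/L

33.2 mg/L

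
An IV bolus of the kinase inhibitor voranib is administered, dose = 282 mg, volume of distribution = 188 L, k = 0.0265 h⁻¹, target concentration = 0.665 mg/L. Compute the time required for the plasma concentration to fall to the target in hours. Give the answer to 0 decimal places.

C₀ = Dose / Vd = 282.0 / 188 = 1.500 mg/L
t = ln(C₀ / C) / k = ln(1.500 / 0.665) / 0.02650
  = ln(2.256) / 0.02650 = 0.8136 / 0.02650 = 30.70 h

31 h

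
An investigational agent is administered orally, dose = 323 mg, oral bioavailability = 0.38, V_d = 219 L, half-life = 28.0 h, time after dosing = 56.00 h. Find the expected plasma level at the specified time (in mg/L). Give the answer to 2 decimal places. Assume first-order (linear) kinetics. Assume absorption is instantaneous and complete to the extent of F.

Amount reaching circulation = F × Dose = 0.38 × 323.0 = 122.7 mg
C₀ = F·Dose / Vd = 122.7 / 219 = 0.5603 mg/L
k = ln2 / t½ = 0.693147 / 28.0 = 0.02476 h⁻¹
t / t½ = 56.00 / 28.0 = 2 half-lives
C = C₀ × (1/2)^2 = 0.5603 × 0.2500 = 0.1401 mg/L

0.14 mg/L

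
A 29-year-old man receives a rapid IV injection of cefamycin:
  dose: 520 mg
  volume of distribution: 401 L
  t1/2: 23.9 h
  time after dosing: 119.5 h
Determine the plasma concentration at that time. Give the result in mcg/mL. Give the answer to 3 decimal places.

0.041 mcg/mL

C₀ = Dose / Vd = 520.0 / 401 = 1.297 mg/L
k = ln2 / t½ = 0.693147 / 23.9 = 0.02900 h⁻¹
t / t½ = 119.5 / 23.9 = 5 half-lives
C = C₀ × (1/2)^5 = 1.297 × 0.03125 = 0.04053 mg/L
(0.04053 mg/L = 0.04053 mcg/mL)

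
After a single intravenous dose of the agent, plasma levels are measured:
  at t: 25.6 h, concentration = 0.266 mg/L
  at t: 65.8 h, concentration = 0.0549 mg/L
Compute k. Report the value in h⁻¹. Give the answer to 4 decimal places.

k = ln(C₁/C₂) / (t₂ − t₁) = ln(0.266/0.0549) / (65.8 − 25.6)
  = 1.578 / 40.20 = 0.03925 h⁻¹

0.0393 h⁻¹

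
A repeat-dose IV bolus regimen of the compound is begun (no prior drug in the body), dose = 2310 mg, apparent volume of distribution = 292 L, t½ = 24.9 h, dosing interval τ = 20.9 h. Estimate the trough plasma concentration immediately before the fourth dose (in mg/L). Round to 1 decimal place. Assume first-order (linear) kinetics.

C₀ per dose = Dose / Vd = 2310 / 292 = 7.911 mg/L
k = ln2 / t½ = 0.693147 / 24.9 = 0.02784 h⁻¹
Fraction remaining after one interval: r = e^(−kτ) = e^(−0.02784 × 20.9) = 0.5589
Before dose 4, 3 doses have been given (aged 1τ, 2τ, 3τ).
C_trough = C₀ × (r + r² + … + r^3) = C₀ × r(1−r^3)/(1−r)
        = 7.911 × 0.5589 × (1 − 0.1746) / (1 − 0.5589) = 8.274 mg/L

8.3 mg/L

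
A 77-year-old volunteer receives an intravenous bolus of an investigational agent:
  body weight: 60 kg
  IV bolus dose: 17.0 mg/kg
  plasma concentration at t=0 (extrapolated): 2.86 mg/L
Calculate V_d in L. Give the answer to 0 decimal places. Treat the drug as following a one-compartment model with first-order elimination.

357 L

Dose = 17.0 × 60 = 1020 mg
Vd = Dose / C₀ = 1020 / 2.86 = 356.6 L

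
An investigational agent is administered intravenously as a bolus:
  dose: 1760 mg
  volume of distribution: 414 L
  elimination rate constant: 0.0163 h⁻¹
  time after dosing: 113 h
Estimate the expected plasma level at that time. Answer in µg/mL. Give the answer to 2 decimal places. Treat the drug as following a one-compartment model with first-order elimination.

C₀ = Dose / Vd = 1760 / 414 = 4.251 mg/L
C = C₀ · e^(−k·t) = 4.251 × e^(−0.01630 × 113)
  = 4.251 × 0.1585 = 0.6738 mg/L
(0.6738 mg/L = 0.6738 µg/mL)

0.67 µg/mL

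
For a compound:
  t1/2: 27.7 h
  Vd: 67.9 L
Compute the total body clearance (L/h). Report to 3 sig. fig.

k = ln2 / t½ = 0.693147 / 27.7 = 0.02502 h⁻¹
CL = k × Vd = 0.02502 × 67.9 = 1.699 L/h

1.70 L/h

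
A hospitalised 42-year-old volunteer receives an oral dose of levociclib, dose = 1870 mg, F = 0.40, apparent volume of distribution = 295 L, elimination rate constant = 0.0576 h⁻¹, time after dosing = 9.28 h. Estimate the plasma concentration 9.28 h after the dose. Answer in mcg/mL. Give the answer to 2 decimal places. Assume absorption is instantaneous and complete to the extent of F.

Amount reaching circulation = F × Dose = 0.40 × 1870 = 748.0 mg
C₀ = F·Dose / Vd = 748.0 / 295 = 2.536 mg/L
C = C₀ · e^(−k·t) = 2.536 × e^(−0.05760 × 9.28)
  = 2.536 × 0.5859 = 1.486 mg/L
(1.486 mg/L = 1.486 mcg/mL)

1.49 mcg/mL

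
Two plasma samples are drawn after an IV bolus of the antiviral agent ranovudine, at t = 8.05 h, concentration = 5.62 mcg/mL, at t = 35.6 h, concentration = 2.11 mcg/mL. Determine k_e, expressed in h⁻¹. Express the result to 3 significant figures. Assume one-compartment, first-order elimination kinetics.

0.0356 h⁻¹

k = ln(C₁/C₂) / (t₂ − t₁) = ln(5.62/2.11) / (35.6 − 8.05)
  = 0.9796 / 27.55 = 0.03556 h⁻¹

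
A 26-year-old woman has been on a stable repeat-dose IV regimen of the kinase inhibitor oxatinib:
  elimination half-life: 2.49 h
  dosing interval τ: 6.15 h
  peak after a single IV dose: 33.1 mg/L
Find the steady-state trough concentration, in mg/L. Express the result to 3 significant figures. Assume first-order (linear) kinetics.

k = ln2 / t½ = 0.693147 / 2.49 = 0.2784 h⁻¹
e^(−kτ) = e^(−0.2784 × 6.15) = 0.1805
Accumulation ratio R = 1 / (1 − e^(−kτ)) = 1 / (1 − 0.1805) = 1.220
Steady-state trough = C₀ × R × e^(−kτ) = 33.1 × 1.220 × 0.1805 = 7.289 mg/L

7.29 mg/L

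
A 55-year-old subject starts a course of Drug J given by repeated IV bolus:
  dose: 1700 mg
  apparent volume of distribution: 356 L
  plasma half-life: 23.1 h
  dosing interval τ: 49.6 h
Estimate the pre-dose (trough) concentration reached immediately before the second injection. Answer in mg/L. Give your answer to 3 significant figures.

1.08 mg/L

C₀ per dose = Dose / Vd = 1700 / 356 = 4.775 mg/L
k = ln2 / t½ = 0.693147 / 23.1 = 0.03001 h⁻¹
Fraction remaining after one interval: r = e^(−kτ) = e^(−0.03001 × 49.6) = 0.2257
Before dose 2, 1 dose has been given (aged 1τ).
C_trough = C₀ × r = 4.775 × 0.2257 = 1.078 mg/L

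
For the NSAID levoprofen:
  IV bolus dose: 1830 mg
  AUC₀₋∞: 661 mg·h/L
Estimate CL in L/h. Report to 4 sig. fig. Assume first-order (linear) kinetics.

2.769 L/h

CL = Dose / AUC = 1830 / 661 = 2.769 L/h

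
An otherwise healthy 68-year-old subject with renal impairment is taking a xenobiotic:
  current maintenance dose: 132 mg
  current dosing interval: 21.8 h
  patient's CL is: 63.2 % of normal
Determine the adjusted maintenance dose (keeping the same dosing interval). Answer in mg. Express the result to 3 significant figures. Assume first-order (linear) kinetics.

To keep the same average steady-state level, dosing rate must scale with clearance.
CL ratio = 63.2 / 100 = 0.6320
New dose (same interval) = 132 × 0.6320 = 83.42 mg

83.4 mg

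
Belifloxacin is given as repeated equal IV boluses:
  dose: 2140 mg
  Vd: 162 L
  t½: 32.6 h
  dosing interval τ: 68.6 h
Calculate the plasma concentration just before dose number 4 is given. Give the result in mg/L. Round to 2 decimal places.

3.95 mg/L

C₀ per dose = Dose / Vd = 2140 / 162 = 13.21 mg/L
k = ln2 / t½ = 0.693147 / 32.6 = 0.02126 h⁻¹
Fraction remaining after one interval: r = e^(−kτ) = e^(−0.02126 × 68.6) = 0.2326
Before dose 4, 3 doses have been given (aged 1τ, 2τ, 3τ).
C_trough = C₀ × (r + r² + … + r^3) = C₀ × r(1−r^3)/(1−r)
        = 13.21 × 0.2326 × (1 − 0.01258) / (1 − 0.2326) = 3.954 mg/L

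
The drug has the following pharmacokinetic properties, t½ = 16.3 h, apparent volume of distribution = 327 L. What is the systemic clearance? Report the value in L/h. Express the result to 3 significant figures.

k = ln2 / t½ = 0.693147 / 16.3 = 0.04252 h⁻¹
CL = k × Vd = 0.04252 × 327 = 13.90 L/h

13.9 L/h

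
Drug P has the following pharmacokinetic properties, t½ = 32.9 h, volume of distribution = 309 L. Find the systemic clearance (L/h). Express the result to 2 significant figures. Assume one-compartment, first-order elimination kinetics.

k = ln2 / t½ = 0.693147 / 32.9 = 0.02107 h⁻¹
CL = k × Vd = 0.02107 × 309 = 6.511 L/h

6.5 L/h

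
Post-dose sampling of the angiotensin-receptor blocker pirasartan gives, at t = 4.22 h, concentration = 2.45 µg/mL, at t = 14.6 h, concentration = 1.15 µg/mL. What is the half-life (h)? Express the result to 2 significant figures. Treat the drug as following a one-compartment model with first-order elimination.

k = ln(C₁/C₂) / (t₂ − t₁) = ln(2.45/1.15) / (14.6 − 4.22)
  = 0.7563 / 10.38 = 0.07286 h⁻¹
t½ = ln2 / k = 0.693147 / 0.07286 = 9.513 h

9.5 h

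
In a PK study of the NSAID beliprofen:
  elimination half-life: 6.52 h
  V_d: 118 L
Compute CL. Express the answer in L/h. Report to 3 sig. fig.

k = ln2 / t½ = 0.693147 / 6.52 = 0.1063 h⁻¹
CL = k × Vd = 0.1063 × 118 = 12.54 L/h

12.5 L/h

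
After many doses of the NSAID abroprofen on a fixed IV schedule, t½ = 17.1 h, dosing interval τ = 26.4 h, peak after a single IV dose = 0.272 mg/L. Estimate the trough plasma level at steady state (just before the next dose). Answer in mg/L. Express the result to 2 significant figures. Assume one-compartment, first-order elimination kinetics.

0.14 mg/L

k = ln2 / t½ = 0.693147 / 17.1 = 0.04053 h⁻¹
e^(−kτ) = e^(−0.04053 × 26.4) = 0.3430
Accumulation ratio R = 1 / (1 − e^(−kτ)) = 1 / (1 − 0.3430) = 1.522
Steady-state trough = C₀ × R × e^(−kτ) = 0.272 × 1.522 × 0.3430 = 0.1420 mg/L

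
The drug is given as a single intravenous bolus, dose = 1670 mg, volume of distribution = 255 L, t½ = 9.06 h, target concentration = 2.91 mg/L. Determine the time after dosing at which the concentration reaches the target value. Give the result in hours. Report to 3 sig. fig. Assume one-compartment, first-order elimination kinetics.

C₀ = Dose / Vd = 1670 / 255 = 6.549 mg/L
k = ln2 / t½ = 0.693147 / 9.06 = 0.07651 h⁻¹
t = ln(C₀ / C) / k = ln(6.549 / 2.91) / 0.07651
  = ln(2.251) / 0.07651 = 0.8114 / 0.07651 = 10.61 h

10.6 h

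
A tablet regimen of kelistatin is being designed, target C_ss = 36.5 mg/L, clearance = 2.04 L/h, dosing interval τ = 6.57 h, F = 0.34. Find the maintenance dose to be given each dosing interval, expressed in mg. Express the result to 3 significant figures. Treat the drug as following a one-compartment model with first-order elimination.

1440 mg

At steady state, F × (Dose/τ) = Css × CL.
Dose = Css × CL × τ / F = 36.5 × 2.040 × 6.57 / 0.34 = 1439 mg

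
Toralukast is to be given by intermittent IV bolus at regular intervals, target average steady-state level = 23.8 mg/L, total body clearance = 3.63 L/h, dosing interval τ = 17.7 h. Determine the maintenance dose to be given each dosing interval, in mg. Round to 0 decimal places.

At steady state, Dose/τ = Css × CL.
Dose = Css × CL × τ = 23.8 × 3.630 × 17.7 = 1529 mg

1529 mg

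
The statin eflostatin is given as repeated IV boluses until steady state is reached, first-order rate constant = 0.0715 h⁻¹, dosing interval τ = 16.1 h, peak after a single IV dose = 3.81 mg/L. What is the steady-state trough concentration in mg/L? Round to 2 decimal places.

1.76 mg/L

e^(−kτ) = e^(−0.07150 × 16.1) = 0.3163
Accumulation ratio R = 1 / (1 − e^(−kτ)) = 1 / (1 − 0.3163) = 1.463
Steady-state trough = C₀ × R × e^(−kτ) = 3.81 × 1.463 × 0.3163 = 1.763 mg/L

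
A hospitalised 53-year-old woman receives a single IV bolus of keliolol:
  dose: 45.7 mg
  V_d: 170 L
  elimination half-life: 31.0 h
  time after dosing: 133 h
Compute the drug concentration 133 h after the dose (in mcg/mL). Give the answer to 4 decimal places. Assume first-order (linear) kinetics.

C₀ = Dose / Vd = 45.70 / 170 = 0.2688 mg/L
k = ln2 / t½ = 0.693147 / 31.0 = 0.02236 h⁻¹
C = C₀ · e^(−k·t) = 0.2688 × e^(−0.02236 × 133)
  = 0.2688 × 0.05110 = 0.01374 mg/L
(0.01374 mg/L = 0.01374 mcg/mL)

0.0137 mcg/mL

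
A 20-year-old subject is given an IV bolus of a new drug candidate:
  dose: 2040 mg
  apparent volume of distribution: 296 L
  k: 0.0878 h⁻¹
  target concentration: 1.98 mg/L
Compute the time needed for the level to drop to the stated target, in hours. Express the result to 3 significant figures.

14.2 h

C₀ = Dose / Vd = 2040 / 296 = 6.892 mg/L
t = ln(C₀ / C) / k = ln(6.892 / 1.98) / 0.08780
  = ln(3.481) / 0.08780 = 1.247 / 0.08780 = 14.20 h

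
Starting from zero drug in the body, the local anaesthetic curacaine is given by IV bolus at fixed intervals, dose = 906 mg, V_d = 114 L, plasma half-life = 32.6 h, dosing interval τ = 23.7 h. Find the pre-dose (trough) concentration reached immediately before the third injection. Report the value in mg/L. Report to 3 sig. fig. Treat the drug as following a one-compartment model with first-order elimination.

C₀ per dose = Dose / Vd = 906 / 114 = 7.947 mg/L
k = ln2 / t½ = 0.693147 / 32.6 = 0.02126 h⁻¹
Fraction remaining after one interval: r = e^(−kτ) = e^(−0.02126 × 23.7) = 0.6042
Before dose 3, 2 doses have been given (aged 1τ, 2τ).
C_trough = C₀ × (r + r²) = 7.947 × (0.6042 + 0.3651) = 7.703 mg/L

7.70 mg/L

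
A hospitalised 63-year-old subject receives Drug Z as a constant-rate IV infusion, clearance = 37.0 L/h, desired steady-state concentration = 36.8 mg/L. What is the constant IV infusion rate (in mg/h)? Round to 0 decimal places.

1362 mg/h

At steady state, infusion rate R₀ = Css × CL = 36.8 × 37.00 = 1362 mg/h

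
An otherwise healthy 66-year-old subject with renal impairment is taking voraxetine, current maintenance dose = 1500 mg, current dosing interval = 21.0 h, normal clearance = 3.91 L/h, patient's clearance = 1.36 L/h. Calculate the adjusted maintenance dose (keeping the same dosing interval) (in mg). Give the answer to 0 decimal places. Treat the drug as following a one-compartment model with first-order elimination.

522 mg

To keep the same average steady-state level, dosing rate must scale with clearance.
CL ratio = 1.36 / 3.91 = 0.3478
New dose (same interval) = 1500 × 0.3478 = 521.7 mg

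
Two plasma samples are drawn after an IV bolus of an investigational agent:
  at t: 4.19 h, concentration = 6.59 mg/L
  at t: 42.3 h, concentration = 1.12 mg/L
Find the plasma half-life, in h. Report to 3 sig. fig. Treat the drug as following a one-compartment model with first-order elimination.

k = ln(C₁/C₂) / (t₂ − t₁) = ln(6.59/1.12) / (42.3 − 4.19)
  = 1.772 / 38.11 = 0.04650 h⁻¹
t½ = ln2 / k = 0.693147 / 0.04650 = 14.91 h

14.9 h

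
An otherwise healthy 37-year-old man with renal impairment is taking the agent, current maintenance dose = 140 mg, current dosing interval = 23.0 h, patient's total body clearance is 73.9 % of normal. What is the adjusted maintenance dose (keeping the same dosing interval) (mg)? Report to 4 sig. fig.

103.5 mg

To keep the same average steady-state level, dosing rate must scale with clearance.
CL ratio = 73.9 / 100 = 0.7390
New dose (same interval) = 140 × 0.7390 = 103.5 mg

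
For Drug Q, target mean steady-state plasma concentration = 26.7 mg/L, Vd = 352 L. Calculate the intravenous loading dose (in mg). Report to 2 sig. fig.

LD = Css × Vd = 26.7 × 352 = 9398 mg

9400 mg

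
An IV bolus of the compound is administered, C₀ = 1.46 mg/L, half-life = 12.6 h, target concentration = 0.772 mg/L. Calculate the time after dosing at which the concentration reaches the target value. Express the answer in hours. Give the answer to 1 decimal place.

11.6 h

k = ln2 / t½ = 0.693147 / 12.6 = 0.05501 h⁻¹
t = ln(C₀ / C) / k = ln(1.460 / 0.772) / 0.05501
  = ln(1.891) / 0.05501 = 0.6371 / 0.05501 = 11.58 h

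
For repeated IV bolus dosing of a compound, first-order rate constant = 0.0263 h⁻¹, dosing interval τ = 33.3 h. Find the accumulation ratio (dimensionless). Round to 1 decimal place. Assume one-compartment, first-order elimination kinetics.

e^(−kτ) = e^(−0.02630 × 33.3) = 0.4165
Accumulation ratio R = 1 / (1 − e^(−kτ)) = 1 / (1 − 0.4165) = 1.714

1.7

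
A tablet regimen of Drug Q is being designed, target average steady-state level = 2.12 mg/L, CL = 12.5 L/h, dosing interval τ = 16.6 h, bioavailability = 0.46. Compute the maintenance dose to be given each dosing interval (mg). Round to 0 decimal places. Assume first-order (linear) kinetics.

At steady state, F × (Dose/τ) = Css × CL.
Dose = Css × CL × τ / F = 2.12 × 12.50 × 16.6 / 0.46 = 956.3 mg

956 mg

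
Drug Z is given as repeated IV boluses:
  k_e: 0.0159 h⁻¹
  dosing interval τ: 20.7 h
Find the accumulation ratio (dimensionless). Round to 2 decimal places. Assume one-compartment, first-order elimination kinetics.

e^(−kτ) = e^(−0.01590 × 20.7) = 0.7195
Accumulation ratio R = 1 / (1 − e^(−kτ)) = 1 / (1 − 0.7195) = 3.565

3.57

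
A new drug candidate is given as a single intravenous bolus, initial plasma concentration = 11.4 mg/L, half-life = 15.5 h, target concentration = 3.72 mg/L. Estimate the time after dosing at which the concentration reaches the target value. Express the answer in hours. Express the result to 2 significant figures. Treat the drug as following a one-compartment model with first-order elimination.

25 h

k = ln2 / t½ = 0.693147 / 15.5 = 0.04472 h⁻¹
t = ln(C₀ / C) / k = ln(11.40 / 3.72) / 0.04472
  = ln(3.065) / 0.04472 = 1.120 / 0.04472 = 25.04 h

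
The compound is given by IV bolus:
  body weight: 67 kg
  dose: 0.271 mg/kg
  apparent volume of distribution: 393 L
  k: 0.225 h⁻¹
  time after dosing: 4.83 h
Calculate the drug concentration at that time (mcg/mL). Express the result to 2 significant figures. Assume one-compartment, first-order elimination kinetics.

Total dose = 0.271 × 67 = 18.16 mg
C₀ = Dose / Vd = 18.16 / 393 = 0.04621 mg/L
C = C₀ · e^(−k·t) = 0.04621 × e^(−0.2250 × 4.83)
  = 0.04621 × 0.3373 = 0.01559 mg/L
(0.01559 mg/L = 0.01559 mcg/mL)

0.016 mcg/mL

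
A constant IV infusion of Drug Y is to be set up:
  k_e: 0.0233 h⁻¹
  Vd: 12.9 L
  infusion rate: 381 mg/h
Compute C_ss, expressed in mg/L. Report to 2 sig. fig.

1300 mg/L

CL = k × Vd = 0.02330 × 12.9 = 0.3006 L/h
At steady state Css = R₀ / CL = 381 / 0.3006 = 1267 mg/L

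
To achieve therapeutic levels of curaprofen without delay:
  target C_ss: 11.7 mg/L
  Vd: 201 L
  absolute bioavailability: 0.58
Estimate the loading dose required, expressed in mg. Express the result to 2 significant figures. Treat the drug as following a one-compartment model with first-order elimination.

4100 mg

LD = Css × Vd / F = 11.7 × 201 / 0.58 = 4055 mg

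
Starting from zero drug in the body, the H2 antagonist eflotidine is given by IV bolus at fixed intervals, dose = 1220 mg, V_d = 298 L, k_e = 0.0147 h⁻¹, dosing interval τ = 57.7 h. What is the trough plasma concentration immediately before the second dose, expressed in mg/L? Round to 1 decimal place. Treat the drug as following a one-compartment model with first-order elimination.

1.8 mg/L

C₀ per dose = Dose / Vd = 1220 / 298 = 4.094 mg/L
Fraction remaining after one interval: r = e^(−kτ) = e^(−0.01470 × 57.7) = 0.4282
Before dose 2, 1 dose has been given (aged 1τ).
C_trough = C₀ × r = 4.094 × 0.4282 = 1.753 mg/L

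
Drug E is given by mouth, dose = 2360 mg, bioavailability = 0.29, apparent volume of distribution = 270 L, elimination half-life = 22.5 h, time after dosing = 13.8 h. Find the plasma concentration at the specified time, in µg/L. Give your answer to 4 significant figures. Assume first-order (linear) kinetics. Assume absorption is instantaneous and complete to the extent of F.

1657 µg/L

Amount reaching circulation = F × Dose = 0.29 × 2360 = 684.4 mg
C₀ = F·Dose / Vd = 684.4 / 270 = 2.535 mg/L
k = ln2 / t½ = 0.693147 / 22.5 = 0.03081 h⁻¹
C = C₀ · e^(−k·t) = 2.535 × e^(−0.03081 × 13.8)
  = 2.535 × 0.6537 = 1.657 mg/L
Convert: 1.657 mg/L × 1000 = 1657 µg/L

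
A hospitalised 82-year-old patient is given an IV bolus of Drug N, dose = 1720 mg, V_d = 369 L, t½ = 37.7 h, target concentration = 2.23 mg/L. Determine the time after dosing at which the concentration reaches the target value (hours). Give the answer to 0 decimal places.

C₀ = Dose / Vd = 1720 / 369 = 4.661 mg/L
k = ln2 / t½ = 0.693147 / 37.7 = 0.01839 h⁻¹
t = ln(C₀ / C) / k = ln(4.661 / 2.23) / 0.01839
  = ln(2.090) / 0.01839 = 0.7372 / 0.01839 = 40.09 h

40 h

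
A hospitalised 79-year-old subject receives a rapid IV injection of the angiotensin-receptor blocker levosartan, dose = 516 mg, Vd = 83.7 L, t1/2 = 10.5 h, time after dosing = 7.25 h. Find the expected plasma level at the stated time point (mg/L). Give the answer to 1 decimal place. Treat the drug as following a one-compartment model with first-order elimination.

3.8 mg/L

C₀ = Dose / Vd = 516.0 / 83.7 = 6.165 mg/L
k = ln2 / t½ = 0.693147 / 10.5 = 0.06601 h⁻¹
C = C₀ · e^(−k·t) = 6.165 × e^(−0.06601 × 7.25)
  = 6.165 × 0.6197 = 3.820 mg/L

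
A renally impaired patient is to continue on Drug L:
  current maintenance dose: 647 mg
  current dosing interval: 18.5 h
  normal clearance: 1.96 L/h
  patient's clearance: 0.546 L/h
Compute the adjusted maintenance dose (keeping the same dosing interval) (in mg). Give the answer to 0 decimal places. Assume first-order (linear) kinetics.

180 mg

To keep the same average steady-state level, dosing rate must scale with clearance.
CL ratio = 0.546 / 1.96 = 0.2786
New dose (same interval) = 647 × 0.2786 = 180.3 mg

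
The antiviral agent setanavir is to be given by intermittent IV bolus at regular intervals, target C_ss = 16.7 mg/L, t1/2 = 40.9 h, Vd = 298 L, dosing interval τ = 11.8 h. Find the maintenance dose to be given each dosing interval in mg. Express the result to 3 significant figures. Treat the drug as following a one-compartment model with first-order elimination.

995 mg

k = ln2 / t½ = 0.693147 / 40.9 = 0.01695 h⁻¹
CL = k × Vd = 0.01695 × 298 = 5.051 L/h
At steady state, Dose/τ = Css × CL.
Dose = Css × CL × τ = 16.7 × 5.051 × 11.8 = 995.4 mg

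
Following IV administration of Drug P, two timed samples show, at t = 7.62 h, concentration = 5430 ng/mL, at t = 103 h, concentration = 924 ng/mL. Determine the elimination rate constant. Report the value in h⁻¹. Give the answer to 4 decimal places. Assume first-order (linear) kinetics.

k = ln(C₁/C₂) / (t₂ − t₁) = ln(5430/924) / (103 − 7.62)
  = 1.771 / 95.38 = 0.01857 h⁻¹

0.0186 h⁻¹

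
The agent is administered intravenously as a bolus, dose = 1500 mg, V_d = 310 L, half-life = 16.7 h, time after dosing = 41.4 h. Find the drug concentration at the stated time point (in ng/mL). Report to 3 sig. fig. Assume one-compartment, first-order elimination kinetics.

C₀ = Dose / Vd = 1500 / 310 = 4.839 mg/L
k = ln2 / t½ = 0.693147 / 16.7 = 0.04151 h⁻¹
C = C₀ · e^(−k·t) = 4.839 × e^(−0.04151 × 41.4)
  = 4.839 × 0.1793 = 0.8676 mg/L
Convert: 0.8676 mg/L × 1000 = 867.6 ng/mL

868 ng/mL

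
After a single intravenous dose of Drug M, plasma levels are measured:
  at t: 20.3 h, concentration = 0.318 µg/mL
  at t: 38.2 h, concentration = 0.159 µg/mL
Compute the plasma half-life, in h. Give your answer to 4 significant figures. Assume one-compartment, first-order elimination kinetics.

17.90 h

k = ln(C₁/C₂) / (t₂ − t₁) = ln(0.318/0.159) / (38.2 − 20.3)
  = 0.6931 / 17.90 = 0.03872 h⁻¹
t½ = ln2 / k = 0.693147 / 0.03872 = 17.90 h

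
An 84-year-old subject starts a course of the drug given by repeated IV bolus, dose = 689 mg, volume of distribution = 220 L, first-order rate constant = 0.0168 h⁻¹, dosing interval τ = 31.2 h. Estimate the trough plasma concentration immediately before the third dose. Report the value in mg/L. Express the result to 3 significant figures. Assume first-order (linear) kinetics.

2.95 mg/L

C₀ per dose = Dose / Vd = 689 / 220 = 3.132 mg/L
Fraction remaining after one interval: r = e^(−kτ) = e^(−0.01680 × 31.2) = 0.5921
Before dose 3, 2 doses have been given (aged 1τ, 2τ).
C_trough = C₀ × (r + r²) = 3.132 × (0.5921 + 0.3506) = 2.953 mg/L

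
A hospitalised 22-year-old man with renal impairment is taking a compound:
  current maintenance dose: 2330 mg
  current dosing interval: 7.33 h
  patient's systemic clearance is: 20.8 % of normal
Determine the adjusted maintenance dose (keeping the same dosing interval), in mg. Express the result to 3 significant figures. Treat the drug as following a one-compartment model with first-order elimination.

To keep the same average steady-state level, dosing rate must scale with clearance.
CL ratio = 20.8 / 100 = 0.2080
New dose (same interval) = 2330 × 0.2080 = 484.6 mg

485 mg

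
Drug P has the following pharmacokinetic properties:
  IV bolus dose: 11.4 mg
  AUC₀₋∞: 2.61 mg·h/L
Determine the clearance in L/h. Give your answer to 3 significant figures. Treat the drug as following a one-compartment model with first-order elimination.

4.37 L/h

CL = Dose / AUC = 11.4 / 2.61 = 4.368 L/h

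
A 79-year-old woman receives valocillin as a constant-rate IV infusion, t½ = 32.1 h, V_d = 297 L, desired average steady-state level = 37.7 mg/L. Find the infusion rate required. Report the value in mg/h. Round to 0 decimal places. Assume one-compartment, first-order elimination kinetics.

k = ln2 / t½ = 0.693147 / 32.1 = 0.02159 h⁻¹
CL = k × Vd = 0.02159 × 297 = 6.412 L/h
At steady state, infusion rate R₀ = Css × CL = 37.7 × 6.412 = 241.7 mg/h

242 mg/h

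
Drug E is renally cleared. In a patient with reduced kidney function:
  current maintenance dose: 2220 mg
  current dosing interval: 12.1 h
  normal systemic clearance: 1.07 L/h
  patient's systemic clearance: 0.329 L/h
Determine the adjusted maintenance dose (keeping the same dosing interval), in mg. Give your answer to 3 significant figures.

683 mg

To keep the same average steady-state level, dosing rate must scale with clearance.
CL ratio = 0.329 / 1.07 = 0.3075
New dose (same interval) = 2220 × 0.3075 = 682.7 mg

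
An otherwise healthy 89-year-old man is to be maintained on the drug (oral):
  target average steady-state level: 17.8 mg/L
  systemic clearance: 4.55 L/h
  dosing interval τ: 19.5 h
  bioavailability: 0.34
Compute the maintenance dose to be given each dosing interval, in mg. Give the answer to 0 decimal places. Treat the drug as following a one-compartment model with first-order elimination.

At steady state, F × (Dose/τ) = Css × CL.
Dose = Css × CL × τ / F = 17.8 × 4.550 × 19.5 / 0.34 = 4645 mg

4645 mg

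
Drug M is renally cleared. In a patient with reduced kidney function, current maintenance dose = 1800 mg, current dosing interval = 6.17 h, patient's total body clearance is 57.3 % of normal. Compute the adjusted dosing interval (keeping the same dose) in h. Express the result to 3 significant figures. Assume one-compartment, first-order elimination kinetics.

To keep the same average steady-state level, dosing rate must scale with clearance.
CL ratio = 57.3 / 100 = 0.5730
New interval (same dose) = 6.17 / 0.5730 = 10.77 h

10.8 h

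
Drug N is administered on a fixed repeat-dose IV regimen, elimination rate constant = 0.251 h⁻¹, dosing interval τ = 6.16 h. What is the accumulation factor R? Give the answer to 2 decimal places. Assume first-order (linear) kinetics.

1.27

e^(−kτ) = e^(−0.2510 × 6.16) = 0.2131
Accumulation ratio R = 1 / (1 − e^(−kτ)) = 1 / (1 − 0.2131) = 1.271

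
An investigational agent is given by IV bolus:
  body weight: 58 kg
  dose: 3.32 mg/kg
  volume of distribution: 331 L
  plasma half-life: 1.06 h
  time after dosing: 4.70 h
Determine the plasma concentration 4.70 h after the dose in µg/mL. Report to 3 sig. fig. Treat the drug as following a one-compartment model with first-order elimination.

0.0269 µg/mL

Total dose = 3.32 × 58 = 192.6 mg
C₀ = Dose / Vd = 192.6 / 331 = 0.5819 mg/L
k = ln2 / t½ = 0.693147 / 1.06 = 0.6539 h⁻¹
C = C₀ · e^(−k·t) = 0.5819 × e^(−0.6539 × 4.70)
  = 0.5819 × 0.04627 = 0.02692 mg/L
(0.02692 mg/L = 0.02692 µg/mL)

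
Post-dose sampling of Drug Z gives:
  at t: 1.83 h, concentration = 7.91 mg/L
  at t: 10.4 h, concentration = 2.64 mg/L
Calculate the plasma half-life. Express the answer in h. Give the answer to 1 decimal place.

k = ln(C₁/C₂) / (t₂ − t₁) = ln(7.91/2.64) / (10.4 − 1.83)
  = 1.097 / 8.570 = 0.1280 h⁻¹
t½ = ln2 / k = 0.693147 / 0.1280 = 5.415 h

5.4 h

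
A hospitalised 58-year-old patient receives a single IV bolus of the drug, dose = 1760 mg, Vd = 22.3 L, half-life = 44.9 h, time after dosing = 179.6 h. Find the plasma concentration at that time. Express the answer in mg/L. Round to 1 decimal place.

4.9 mg/L

C₀ = Dose / Vd = 1760 / 22.3 = 78.92 mg/L
k = ln2 / t½ = 0.693147 / 44.9 = 0.01544 h⁻¹
t / t½ = 179.6 / 44.9 = 4 half-lives
C = C₀ × (1/2)^4 = 78.92 × 0.06250 = 4.933 mg/L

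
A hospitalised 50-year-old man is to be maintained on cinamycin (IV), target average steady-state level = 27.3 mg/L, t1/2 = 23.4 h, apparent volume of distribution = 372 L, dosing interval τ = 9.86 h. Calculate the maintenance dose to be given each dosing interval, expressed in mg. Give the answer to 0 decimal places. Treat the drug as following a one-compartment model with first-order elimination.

2966 mg

k = ln2 / t½ = 0.693147 / 23.4 = 0.02962 h⁻¹
CL = k × Vd = 0.02962 × 372 = 11.02 L/h
At steady state, Dose/τ = Css × CL.
Dose = Css × CL × τ = 27.3 × 11.02 × 9.86 = 2966 mg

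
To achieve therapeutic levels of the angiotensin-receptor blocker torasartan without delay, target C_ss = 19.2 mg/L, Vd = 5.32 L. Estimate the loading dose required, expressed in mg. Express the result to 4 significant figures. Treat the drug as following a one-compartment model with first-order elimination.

LD = Css × Vd = 19.2 × 5.32 = 102.1 mg

102.1 mg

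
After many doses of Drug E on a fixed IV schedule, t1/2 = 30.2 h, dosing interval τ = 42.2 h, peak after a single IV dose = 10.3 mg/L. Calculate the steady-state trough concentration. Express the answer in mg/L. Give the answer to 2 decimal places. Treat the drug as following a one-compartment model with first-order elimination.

k = ln2 / t½ = 0.693147 / 30.2 = 0.02295 h⁻¹
e^(−kτ) = e^(−0.02295 × 42.2) = 0.3797
Accumulation ratio R = 1 / (1 − e^(−kτ)) = 1 / (1 − 0.3797) = 1.612
Steady-state trough = C₀ × R × e^(−kτ) = 10.3 × 1.612 × 0.3797 = 6.304 mg/L

6.30 mg/L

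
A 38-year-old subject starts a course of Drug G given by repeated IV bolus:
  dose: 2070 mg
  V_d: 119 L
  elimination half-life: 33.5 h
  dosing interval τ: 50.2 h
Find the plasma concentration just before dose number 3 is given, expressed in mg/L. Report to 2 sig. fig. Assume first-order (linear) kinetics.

8.3 mg/L

C₀ per dose = Dose / Vd = 2070 / 119 = 17.39 mg/L
k = ln2 / t½ = 0.693147 / 33.5 = 0.02069 h⁻¹
Fraction remaining after one interval: r = e^(−kτ) = e^(−0.02069 × 50.2) = 0.3539
Before dose 3, 2 doses have been given (aged 1τ, 2τ).
C_trough = C₀ × (r + r²) = 17.39 × (0.3539 + 0.1252) = 8.332 mg/L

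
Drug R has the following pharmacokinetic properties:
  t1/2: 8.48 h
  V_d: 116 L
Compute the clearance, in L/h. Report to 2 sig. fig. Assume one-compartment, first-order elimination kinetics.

9.5 L/h

k = ln2 / t½ = 0.693147 / 8.48 = 0.08174 h⁻¹
CL = k × Vd = 0.08174 × 116 = 9.482 L/h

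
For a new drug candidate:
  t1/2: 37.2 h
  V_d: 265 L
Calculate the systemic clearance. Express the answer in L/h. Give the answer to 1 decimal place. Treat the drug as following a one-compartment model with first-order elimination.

4.9 L/h

k = ln2 / t½ = 0.693147 / 37.2 = 0.01863 h⁻¹
CL = k × Vd = 0.01863 × 265 = 4.937 L/h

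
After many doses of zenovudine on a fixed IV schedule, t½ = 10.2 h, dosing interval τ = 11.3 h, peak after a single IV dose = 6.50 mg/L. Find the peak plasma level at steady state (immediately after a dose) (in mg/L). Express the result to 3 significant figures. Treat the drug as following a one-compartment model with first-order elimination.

k = ln2 / t½ = 0.693147 / 10.2 = 0.06796 h⁻¹
e^(−kτ) = e^(−0.06796 × 11.3) = 0.4640
Accumulation ratio R = 1 / (1 − e^(−kτ)) = 1 / (1 − 0.4640) = 1.866
Steady-state peak = C₀ × R = 6.50 × 1.866 = 12.13 mg/L

12.1 mg/L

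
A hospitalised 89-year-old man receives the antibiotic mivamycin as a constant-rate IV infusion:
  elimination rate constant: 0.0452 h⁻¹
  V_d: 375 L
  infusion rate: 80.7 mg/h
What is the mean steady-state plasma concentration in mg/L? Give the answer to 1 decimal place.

4.8 mg/L

CL = k × Vd = 0.04520 × 375 = 16.95 L/h
At steady state Css = R₀ / CL = 80.7 / 16.95 = 4.761 mg/L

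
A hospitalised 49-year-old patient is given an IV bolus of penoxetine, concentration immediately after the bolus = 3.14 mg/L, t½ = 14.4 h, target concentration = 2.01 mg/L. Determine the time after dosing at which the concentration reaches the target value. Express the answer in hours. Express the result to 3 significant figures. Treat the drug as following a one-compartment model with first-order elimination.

9.27 h

k = ln2 / t½ = 0.693147 / 14.4 = 0.04814 h⁻¹
t = ln(C₀ / C) / k = ln(3.140 / 2.01) / 0.04814
  = ln(1.562) / 0.04814 = 0.4460 / 0.04814 = 9.265 h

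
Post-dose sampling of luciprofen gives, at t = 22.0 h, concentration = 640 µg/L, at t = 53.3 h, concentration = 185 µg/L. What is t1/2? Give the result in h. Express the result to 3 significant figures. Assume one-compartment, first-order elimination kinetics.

k = ln(C₁/C₂) / (t₂ − t₁) = ln(640/185) / (53.3 − 22.0)
  = 1.241 / 31.30 = 0.03965 h⁻¹
t½ = ln2 / k = 0.693147 / 0.03965 = 17.48 h

17.5 h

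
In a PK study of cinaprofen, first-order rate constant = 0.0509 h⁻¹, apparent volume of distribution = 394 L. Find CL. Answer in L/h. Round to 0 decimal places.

CL = k × Vd = 0.0509 × 394 = 20.05 L/h

20 L/h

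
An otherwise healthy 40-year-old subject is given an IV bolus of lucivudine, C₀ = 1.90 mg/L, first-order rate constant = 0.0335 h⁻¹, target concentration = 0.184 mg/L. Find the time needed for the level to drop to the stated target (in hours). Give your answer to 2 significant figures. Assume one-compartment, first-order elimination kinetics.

70 h

t = ln(C₀ / C) / k = ln(1.900 / 0.184) / 0.03350
  = ln(10.33) / 0.03350 = 2.335 / 0.03350 = 69.70 h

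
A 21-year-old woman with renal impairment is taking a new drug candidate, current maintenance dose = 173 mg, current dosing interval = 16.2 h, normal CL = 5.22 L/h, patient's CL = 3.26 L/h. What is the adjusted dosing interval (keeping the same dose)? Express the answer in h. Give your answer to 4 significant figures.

25.94 h

To keep the same average steady-state level, dosing rate must scale with clearance.
CL ratio = 3.26 / 5.22 = 0.6245
New interval (same dose) = 16.2 / 0.6245 = 25.94 h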